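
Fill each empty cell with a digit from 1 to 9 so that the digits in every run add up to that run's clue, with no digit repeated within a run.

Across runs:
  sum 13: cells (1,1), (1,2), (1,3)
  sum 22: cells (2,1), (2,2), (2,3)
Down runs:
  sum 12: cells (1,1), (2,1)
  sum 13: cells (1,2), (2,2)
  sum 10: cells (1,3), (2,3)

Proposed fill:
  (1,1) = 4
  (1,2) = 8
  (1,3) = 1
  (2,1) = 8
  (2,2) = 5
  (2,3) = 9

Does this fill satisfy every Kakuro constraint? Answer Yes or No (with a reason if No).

Across: 4+8+1=13; 8+5+9=22. Down: 4+8=12; 8+5=13; 1+9=10. No digit repeats within any run.

Yes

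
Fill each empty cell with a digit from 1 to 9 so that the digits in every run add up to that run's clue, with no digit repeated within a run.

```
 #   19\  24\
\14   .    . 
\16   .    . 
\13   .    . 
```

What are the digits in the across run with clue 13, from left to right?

16 in 2 cells must be {7,9}; 24 in 3 cells must be {7,8,9}.
Nothing is forced directly, so branch on R1C2, whose candidates are 8 or 9. If R1C2 = 9: that forces R1C1 = 5, after which R2C1 would have to be in {7,9} for the 16 across but in {6,8} for the 19 down — contradiction. So R1C2 = 8.
R1C1 = 14 − 8 = 6 completes the 14 across.
Given what's placed, R2C1 must be 9 to fit the 16 across and 19 down.
R2C2 = 16 − 9 = 7 completes the 16 across.
R3C1 = 19 − 15 = 4 completes the 19 down.
R3C2 = 13 − 4 = 9 completes the 13 across.

4 9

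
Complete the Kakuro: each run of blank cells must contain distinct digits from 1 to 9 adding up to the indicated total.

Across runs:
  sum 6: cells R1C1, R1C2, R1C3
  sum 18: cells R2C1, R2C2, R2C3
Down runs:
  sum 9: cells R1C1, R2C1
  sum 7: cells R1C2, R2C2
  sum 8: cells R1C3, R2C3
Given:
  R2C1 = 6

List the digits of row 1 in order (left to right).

3, 2, 1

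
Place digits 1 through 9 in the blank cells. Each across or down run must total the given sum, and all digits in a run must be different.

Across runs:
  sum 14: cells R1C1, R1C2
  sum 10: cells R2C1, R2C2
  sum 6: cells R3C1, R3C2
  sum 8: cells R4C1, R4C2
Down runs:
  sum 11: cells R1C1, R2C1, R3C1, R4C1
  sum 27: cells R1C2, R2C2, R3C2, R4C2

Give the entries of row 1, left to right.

5 9

11 in 4 cells must be {1,2,3,5}.
Only 5 fits R1C1 under both its across sum 14 and down sum 11.
R1C2 = 14 − 5 = 9 completes the 14 across.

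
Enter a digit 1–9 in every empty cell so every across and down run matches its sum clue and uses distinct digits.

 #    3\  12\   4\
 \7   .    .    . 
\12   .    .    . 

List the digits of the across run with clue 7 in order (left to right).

2 4 1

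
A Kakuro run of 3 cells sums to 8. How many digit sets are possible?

2

3 distinct digits from 1–9 sum between 6 and 24.
Enumerating: {1,2,5}, {1,3,4}.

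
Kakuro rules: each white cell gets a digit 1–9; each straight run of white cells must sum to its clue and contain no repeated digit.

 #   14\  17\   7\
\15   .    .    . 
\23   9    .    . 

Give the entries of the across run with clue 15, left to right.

23 in 3 cells must be {6,8,9}; 17 in 2 cells must be {8,9}.
R1C1 = 14 − 9 = 5 completes the 14 down.
Given what's placed, R2C2 must be 8 to fit the 23 across and 17 down.
R2C3 = 23 − 17 = 6 completes the 23 across.
R1C2 = 17 − 8 = 9 completes the 17 down.
R1C3 = 15 − 14 = 1 completes the 15 across.

5 9 1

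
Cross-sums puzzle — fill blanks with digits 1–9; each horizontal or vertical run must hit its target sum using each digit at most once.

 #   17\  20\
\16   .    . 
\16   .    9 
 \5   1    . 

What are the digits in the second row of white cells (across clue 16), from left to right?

7, 9

16 in 2 cells must be {7,9}.
Given what's placed, R1C2 must be 7 to fit the 16 across and 20 down.
R2C1 = 16 − 9 = 7 completes the 16 across.
R3C2 = 5 − 1 = 4 completes the 5 across.
R1C1 = 16 − 7 = 9 completes the 16 across.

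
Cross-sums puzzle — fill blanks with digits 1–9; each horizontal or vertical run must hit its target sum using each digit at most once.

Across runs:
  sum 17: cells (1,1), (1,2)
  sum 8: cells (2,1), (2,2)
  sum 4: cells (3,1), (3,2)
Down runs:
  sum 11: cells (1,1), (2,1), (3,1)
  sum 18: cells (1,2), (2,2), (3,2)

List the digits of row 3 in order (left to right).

1, 3

17 in 2 cells must be {8,9}; 4 in 2 cells must be {1,3}.
The 17 across and the 11 down share only 8, so (1,1) = 8.
(1,2) = 17 − 8 = 9 completes the 17 across.
Given what's placed, (3,1) must be 1 to fit the 4 across and 11 down.
(3,2) = 4 − 1 = 3 completes the 4 across.
(2,1) = 11 − 9 = 2 completes the 11 down.
(2,2) = 8 − 2 = 6 completes the 8 across.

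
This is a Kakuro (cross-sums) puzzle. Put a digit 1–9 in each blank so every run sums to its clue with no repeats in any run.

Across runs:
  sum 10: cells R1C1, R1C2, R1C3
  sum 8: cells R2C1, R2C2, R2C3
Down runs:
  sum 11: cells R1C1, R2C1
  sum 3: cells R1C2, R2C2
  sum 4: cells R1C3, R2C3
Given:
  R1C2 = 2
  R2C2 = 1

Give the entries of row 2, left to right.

3 in 2 cells must be {1,2}; 4 in 2 cells must be {1,3}.
R2C3 = 3: the only remaining digit allowed by both the 8 across and the 4 down.
R1C3 = 4 − 3 = 1 completes the 4 down.
R2C1 = 8 − 4 = 4 completes the 8 across.
R1C1 = 10 − 3 = 7 completes the 10 across.

4 1 3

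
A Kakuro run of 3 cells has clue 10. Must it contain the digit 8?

No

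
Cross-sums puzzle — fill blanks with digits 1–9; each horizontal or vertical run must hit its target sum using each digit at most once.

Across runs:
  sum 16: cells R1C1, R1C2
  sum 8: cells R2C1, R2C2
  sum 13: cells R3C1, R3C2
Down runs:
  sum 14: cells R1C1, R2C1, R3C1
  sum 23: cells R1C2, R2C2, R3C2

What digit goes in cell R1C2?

16 in 2 cells must be {7,9}; 23 in 3 cells must be {6,8,9}.
The 16 across and the 23 down share only 9, so R1C2 = 9.
Given what's placed, R2C2 must be 6 to fit the 8 across and 23 down.
R3C2 = 23 − 15 = 8 completes the 23 down.
R1C1 = 16 − 9 = 7 completes the 16 across.
R2C1 = 8 − 6 = 2 completes the 8 across.
R3C1 = 13 − 8 = 5 completes the 13 across.

9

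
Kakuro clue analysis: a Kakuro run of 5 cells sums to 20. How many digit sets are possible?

6

5 distinct digits from 1–9 sum between 15 and 35.
Enumerating: {1,2,3,5,9}, {1,2,3,6,8}, {1,2,4,5,8}, {1,2,4,6,7}, {1,3,4,5,7}, {2,3,4,5,6}.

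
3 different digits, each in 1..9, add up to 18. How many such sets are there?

7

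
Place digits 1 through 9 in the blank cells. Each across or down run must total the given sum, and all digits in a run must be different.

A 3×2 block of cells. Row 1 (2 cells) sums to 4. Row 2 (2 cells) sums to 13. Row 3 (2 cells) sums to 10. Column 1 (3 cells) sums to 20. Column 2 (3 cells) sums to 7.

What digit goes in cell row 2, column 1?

9

4 in 2 cells must be {1,3}; 7 in 3 cells must be {1,2,4}.
The 4 across and the 20 down share only 3, so (1,1) = 3.
(1,2) = 4 − 3 = 1 completes the 4 across.
Given what's placed, (2,2) must be 4 to fit the 13 across and 7 down.
(3,2) = 7 − 5 = 2 completes the 7 down.
(2,1) = 13 − 4 = 9 completes the 13 across.
(3,1) = 10 − 2 = 8 completes the 10 across.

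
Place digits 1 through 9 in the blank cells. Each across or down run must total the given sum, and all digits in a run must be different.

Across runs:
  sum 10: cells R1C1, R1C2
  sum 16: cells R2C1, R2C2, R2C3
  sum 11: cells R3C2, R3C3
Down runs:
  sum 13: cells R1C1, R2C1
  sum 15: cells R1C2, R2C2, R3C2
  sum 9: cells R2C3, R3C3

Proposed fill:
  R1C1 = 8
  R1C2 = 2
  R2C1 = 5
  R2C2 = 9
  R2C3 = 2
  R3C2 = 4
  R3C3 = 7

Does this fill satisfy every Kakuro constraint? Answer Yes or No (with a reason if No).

Across: 8+2=10; 5+9+2=16; 4+7=11. Down: 8+5=13; 2+9+4=15; 2+7=9. No digit repeats within any run.

Yes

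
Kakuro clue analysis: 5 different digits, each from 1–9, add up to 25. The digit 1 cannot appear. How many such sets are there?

5

5 distinct digits from 1–9 sum between 15 and 35.
Dropping sets that contain 1.
Enumerating: {2,3,4,7,9}, {2,3,5,6,9}, {2,3,5,7,8}, {2,4,5,6,8}, {3,4,5,6,7}.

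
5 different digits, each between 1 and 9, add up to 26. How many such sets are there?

11

5 distinct digits from 1–9 sum between 15 and 35.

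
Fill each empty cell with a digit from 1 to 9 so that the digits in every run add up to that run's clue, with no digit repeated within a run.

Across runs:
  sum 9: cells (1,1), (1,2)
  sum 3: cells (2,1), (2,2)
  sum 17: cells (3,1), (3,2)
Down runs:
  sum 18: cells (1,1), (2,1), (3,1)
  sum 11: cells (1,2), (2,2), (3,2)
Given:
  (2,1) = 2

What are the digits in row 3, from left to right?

3 in 2 cells must be {1,2}; 17 in 2 cells must be {8,9}.
(1,1) = 7: the only remaining digit allowed by both the 9 across and the 18 down.
(1,2) = 9 − 7 = 2 completes the 9 across.
(2,2) = 3 − 2 = 1 completes the 3 across.
(3,1) = 18 − 9 = 9 completes the 18 down.
(3,2) = 17 − 9 = 8 completes the 17 across.

9 8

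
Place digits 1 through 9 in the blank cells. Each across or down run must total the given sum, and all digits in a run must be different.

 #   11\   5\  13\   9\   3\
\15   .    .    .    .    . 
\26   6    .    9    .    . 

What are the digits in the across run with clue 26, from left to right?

15 in 5 cells must be {1,2,3,4,5}; 3 in 2 cells must be {1,2}.
R1C1 = 11 − 6 = 5 completes the 11 down.
R1C3 = 13 − 9 = 4 completes the 13 down.
No cell is forced outright now. R1C4 can only be 1 or 2 or 3 (the digits allowed by both its 15 across and its 9 down). If R1C4 = 2: that forces R1C5 = 1, R2C4 = 7, after which R2C5 would have to be in {1,3} for the 26 across but in {2} for the 3 down — contradiction. If R1C4 = 3: then R2C4 would have to be in {1,2,3,4,5,7,8} for the 26 across but in {6} for the 9 down — contradiction. So R1C4 = 1.
R1C5 = 2: the only remaining digit allowed by both the 15 across and the 3 down.
R2C4 = 9 − 1 = 8 completes the 9 down.
R2C5 = 3 − 2 = 1 completes the 3 down.
R1C2 = 15 − 12 = 3 completes the 15 across.
R2C2 = 26 − 24 = 2 completes the 26 across.

6 2 9 8 1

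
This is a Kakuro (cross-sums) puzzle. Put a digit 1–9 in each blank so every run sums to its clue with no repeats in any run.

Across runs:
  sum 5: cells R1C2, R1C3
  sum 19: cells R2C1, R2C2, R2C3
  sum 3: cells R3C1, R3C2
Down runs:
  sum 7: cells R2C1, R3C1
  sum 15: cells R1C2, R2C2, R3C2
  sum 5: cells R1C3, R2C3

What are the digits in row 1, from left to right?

3 in 2 cells must be {1,2}.
Nothing is forced directly, so branch on R3C2, whose candidates are 1 or 2. If R3C2 = 1: then R1C2 would have to be in {1,2,3,4} for the 5 across but in {5,6,8,9} for the 15 down — contradiction. So R3C2 = 2.
R1C2 = 4: the only remaining digit allowed by both the 5 across and the 15 down.
R1C3 = 5 − 4 = 1 completes the 5 across.
R2C2 = 15 − 6 = 9 completes the 15 down.
R2C3 = 5 − 1 = 4 completes the 5 down.
R3C1 = 3 − 2 = 1 completes the 3 across.
R2C1 = 19 − 13 = 6 completes the 19 across.

4 1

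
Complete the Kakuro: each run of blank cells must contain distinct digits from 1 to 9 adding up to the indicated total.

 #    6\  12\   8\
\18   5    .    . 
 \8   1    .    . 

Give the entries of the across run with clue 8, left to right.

1 5 2

Nothing is forced directly, so branch on R1C3, whose candidates are 6 or 7. If R1C3 = 7: then R1C2 would have to be in {6} for the 18 across but in {3,4,5,7,8,9} for the 12 down — contradiction. So R1C3 = 6.
R1C2 = 18 − 11 = 7 completes the 18 across.
R2C2 = 12 − 7 = 5 completes the 12 down.
R2C3 = 8 − 6 = 2 completes the 8 across.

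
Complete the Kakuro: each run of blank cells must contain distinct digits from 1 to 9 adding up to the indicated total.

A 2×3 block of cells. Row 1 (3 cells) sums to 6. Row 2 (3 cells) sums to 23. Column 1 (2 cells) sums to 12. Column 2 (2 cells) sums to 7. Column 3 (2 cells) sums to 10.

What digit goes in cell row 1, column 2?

6 in 3 cells must be {1,2,3}; 23 in 3 cells must be {6,8,9}.
The 6 across and the 12 down share only 3, so (1,1) = 3.
(2,1) = 12 − 3 = 9 completes the 12 down.
Given what's placed, (2,2) must be 6 to fit the 23 across and 7 down.
(2,3) = 23 − 15 = 8 completes the 23 across.
(1,2) = 7 − 6 = 1 completes the 7 down.
(1,3) = 6 − 4 = 2 completes the 6 across.

1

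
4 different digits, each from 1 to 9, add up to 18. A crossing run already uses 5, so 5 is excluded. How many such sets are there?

4 distinct digits from 1–9 sum between 10 and 30.
Dropping sets that contain 5.
Enumerating: {1,2,6,9}, {1,2,7,8}, {1,3,6,8}, {1,4,6,7}, {2,3,4,9}, {2,3,6,7}.

6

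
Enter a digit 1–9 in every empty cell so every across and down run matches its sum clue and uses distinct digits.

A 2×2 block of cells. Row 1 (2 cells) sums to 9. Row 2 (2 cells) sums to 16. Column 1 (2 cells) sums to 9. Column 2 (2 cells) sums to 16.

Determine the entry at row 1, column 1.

16 in 2 cells must be {7,9}.
The 9 across and the 16 down share only 7, so (1,2) = 7.
The 16 across and the 9 down share only 7, so (2,1) = 7.
(2,2) = 16 − 7 = 9 completes the 16 across.
(1,1) = 9 − 7 = 2 completes the 9 across.

2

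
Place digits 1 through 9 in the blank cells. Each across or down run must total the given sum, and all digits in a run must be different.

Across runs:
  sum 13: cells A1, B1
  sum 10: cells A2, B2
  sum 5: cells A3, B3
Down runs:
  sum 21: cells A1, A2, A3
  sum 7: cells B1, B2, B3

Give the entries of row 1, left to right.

9 4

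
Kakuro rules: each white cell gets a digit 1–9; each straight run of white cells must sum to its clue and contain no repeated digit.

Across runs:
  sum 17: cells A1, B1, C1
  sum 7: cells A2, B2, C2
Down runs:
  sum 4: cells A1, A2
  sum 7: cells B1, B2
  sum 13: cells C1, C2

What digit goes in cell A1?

7 in 3 cells must be {1,2,4}; 4 in 2 cells must be {1,3}.
The 7 across and the 4 down share only 1, so A2 = 1.
Given what's placed, C2 must be 4 to fit the 7 across and 13 down.
A1 = 4 − 1 = 3 completes the 4 down.
C1 = 13 − 4 = 9 completes the 13 down.
B2 = 7 − 5 = 2 completes the 7 across.
B1 = 17 − 12 = 5 completes the 17 across.

3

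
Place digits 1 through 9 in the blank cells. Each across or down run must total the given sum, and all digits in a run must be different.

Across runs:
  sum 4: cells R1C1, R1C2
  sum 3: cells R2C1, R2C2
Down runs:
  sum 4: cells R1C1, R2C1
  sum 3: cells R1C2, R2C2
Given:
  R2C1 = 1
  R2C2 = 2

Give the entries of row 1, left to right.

4 in 2 cells must be {1,3}; 3 in 2 cells must be {1,2}.
R1C1 = 4 − 1 = 3 completes the 4 down.
R1C2 = 4 − 3 = 1 completes the 4 across.

3, 1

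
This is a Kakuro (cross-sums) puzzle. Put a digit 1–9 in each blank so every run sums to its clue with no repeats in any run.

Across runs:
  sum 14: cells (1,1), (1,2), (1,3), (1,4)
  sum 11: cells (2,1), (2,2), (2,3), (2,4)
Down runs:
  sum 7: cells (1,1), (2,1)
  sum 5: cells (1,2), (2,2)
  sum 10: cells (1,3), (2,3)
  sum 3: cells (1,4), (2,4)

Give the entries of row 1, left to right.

11 in 4 cells must be {1,2,3,5}; 3 in 2 cells must be {1,2}.
Nothing is forced directly, so branch on (2,3), whose candidates are 1 or 2 or 3. If (2,3) = 1: then (1,3) would have to be in {1,2,3,4,5,6,7,8} for the 14 across but in {9} for the 10 down — contradiction. If (2,3) = 2: that forces (1,3) = 8, (2,4) = 1, (1,4) = 2, (2,2) = 3, after which (1,2) would have to be in {1,3} for the 14 across but in {2} for the 5 down — contradiction. So (2,3) = 3.
(1,3) = 10 − 3 = 7 completes the 10 down.
Nothing is forced directly, so branch on (2,2), whose candidates are 1 or 2. If (2,2) = 2: then (1,2) would have to be in {1,2,4} for the 14 across but in {3} for the 5 down — contradiction. So (2,2) = 1.
(1,2) = 5 − 1 = 4 completes the 5 down.
(2,4) = 2: the only remaining digit allowed by both the 11 across and the 3 down.
(1,4) = 3 − 2 = 1 completes the 3 down.
(2,1) = 11 − 6 = 5 completes the 11 across.
(1,1) = 14 − 12 = 2 completes the 14 across.

2 4 7 1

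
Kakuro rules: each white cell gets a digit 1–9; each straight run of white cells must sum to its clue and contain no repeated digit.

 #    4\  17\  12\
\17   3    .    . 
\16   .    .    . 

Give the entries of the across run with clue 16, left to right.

4 in 2 cells must be {1,3}; 17 in 2 cells must be {8,9}.
R2C1 = 4 − 3 = 1 completes the 4 down.
No cell is forced outright now. R1C2 can only be 8 or 9 (the digits allowed by both its 17 across and its 17 down). If R1C2 = 8: then R1C3 would have to be in {6} for the 17 across but in {3,4,5,7,8,9} for the 12 down — contradiction. So R1C2 = 9.
R1C3 = 17 − 12 = 5 completes the 17 across.
R2C2 = 17 − 9 = 8 completes the 17 down.
R2C3 = 16 − 9 = 7 completes the 16 across.

1 8 7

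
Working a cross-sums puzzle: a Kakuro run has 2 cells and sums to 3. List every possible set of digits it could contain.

2 distinct digits from 1–9 sum between 3 and 17.
Only one set works: {1,2}.

{1,2}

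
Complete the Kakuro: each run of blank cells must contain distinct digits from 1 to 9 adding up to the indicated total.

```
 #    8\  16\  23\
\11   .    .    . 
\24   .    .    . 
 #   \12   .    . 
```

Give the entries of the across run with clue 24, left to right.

24 in 3 cells must be {7,8,9}; 23 in 3 cells must be {6,8,9}.
Only 7 fits R2C1 under both its across sum 24 and down sum 8.
R1C1 = 8 − 7 = 1 completes the 8 down.
Nothing is forced directly, so branch on R1C3, whose candidates are 6 or 8. If R1C3 = 8: that forces R1C2 = 2, R2C3 = 9, after which R3C3 would have to be in {3,4,5,7,8,9} for the 12 across but in {6} for the 23 down — contradiction. So R1C3 = 6.
R1C2 = 11 − 7 = 4 completes the 11 across.
R2C2 = 9: the only remaining digit allowed by both the 24 across and the 16 down.
R2C3 = 24 − 16 = 8 completes the 24 across.

7, 9, 8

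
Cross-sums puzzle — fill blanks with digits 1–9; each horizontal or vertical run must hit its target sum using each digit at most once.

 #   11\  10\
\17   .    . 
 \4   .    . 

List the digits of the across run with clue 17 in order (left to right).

17 in 2 cells must be {8,9}; 4 in 2 cells must be {1,3}.
The 4 across and the 11 down share only 3, so R2C1 = 3.
R2C2 = 4 − 3 = 1 completes the 4 across.
R1C1 = 11 − 3 = 8 completes the 11 down.
R1C2 = 17 − 8 = 9 completes the 17 across.

8, 9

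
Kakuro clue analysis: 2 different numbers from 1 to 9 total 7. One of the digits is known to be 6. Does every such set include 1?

The only way to make 7 from 2 distinct digits under that restriction is {1,6}, which contains 1.

Yes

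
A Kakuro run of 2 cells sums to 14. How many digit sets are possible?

2

2 distinct digits from 1–9 sum between 3 and 17.
Enumerating: {5,9}, {6,8}.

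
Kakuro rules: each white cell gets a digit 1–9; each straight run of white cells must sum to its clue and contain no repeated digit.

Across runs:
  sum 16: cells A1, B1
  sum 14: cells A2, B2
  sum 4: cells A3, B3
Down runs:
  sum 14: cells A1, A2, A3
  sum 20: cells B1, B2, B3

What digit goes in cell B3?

16 in 2 cells must be {7,9}; 4 in 2 cells must be {1,3}.
The 4 across and the 20 down share only 3, so B3 = 3.
Given what's placed, B1 must be 9 to fit the 16 across and 20 down.
B2 = 20 − 12 = 8 completes the 20 down.
A3 = 4 − 3 = 1 completes the 4 across.
A1 = 16 − 9 = 7 completes the 16 across.
A2 = 14 − 8 = 6 completes the 14 across.

3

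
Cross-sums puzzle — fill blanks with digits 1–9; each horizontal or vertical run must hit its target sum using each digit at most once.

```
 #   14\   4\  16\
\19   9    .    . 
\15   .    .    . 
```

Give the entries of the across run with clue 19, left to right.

9 3 7

4 in 2 cells must be {1,3}; 16 in 2 cells must be {7,9}.
Given what's placed, R1C2 must be 3 to fit the 19 across and 4 down.
R1C3 = 19 − 12 = 7 completes the 19 across.
R2C1 = 14 − 9 = 5 completes the 14 down.
R2C2 = 4 − 3 = 1 completes the 4 down.
R2C3 = 15 − 6 = 9 completes the 15 across.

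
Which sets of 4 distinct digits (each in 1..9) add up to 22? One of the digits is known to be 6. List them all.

{1,6,7,8}; {2,5,6,9}; {3,4,6,9}; {3,5,6,8}; {4,5,6,7}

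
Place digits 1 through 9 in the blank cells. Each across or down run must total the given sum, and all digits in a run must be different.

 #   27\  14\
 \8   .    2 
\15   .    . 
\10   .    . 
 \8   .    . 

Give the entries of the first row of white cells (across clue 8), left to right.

6, 2

R1C1 = 8 − 2 = 6 completes the 8 across.
No cell is forced outright now. R4C1 can only be 5 or 7 (the digits allowed by both its 8 across and its 27 down). If R4C1 = 7: that forces R2C1 = 9, R2C2 = 6, after which R3C1 would have to be in {1,2,3,4,6,7,8,9} for the 10 across but in {5} for the 27 down — contradiction. So R4C1 = 5.
R4C2 = 8 − 5 = 3 completes the 8 across.
R2C2 = 8: the only remaining digit allowed by both the 15 across and the 14 down.
R3C2 = 14 − 13 = 1 completes the 14 down.
R2C1 = 15 − 8 = 7 completes the 15 across.
R3C1 = 10 − 1 = 9 completes the 10 across.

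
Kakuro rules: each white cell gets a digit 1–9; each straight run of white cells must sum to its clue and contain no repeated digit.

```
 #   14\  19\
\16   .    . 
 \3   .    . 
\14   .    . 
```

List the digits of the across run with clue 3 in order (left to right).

1 2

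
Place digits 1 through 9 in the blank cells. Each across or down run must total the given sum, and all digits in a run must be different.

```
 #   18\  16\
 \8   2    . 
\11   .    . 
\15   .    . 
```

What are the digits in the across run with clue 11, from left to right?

9 2

R1C2 = 8 − 2 = 6 completes the 8 across.
Nothing is forced directly, so branch on R2C1, whose candidates are 7 or 9. If R2C1 = 7: then R2C2 would have to be in {4} for the 11 across but in {1,2,3,7,8,9} for the 16 down — contradiction. So R2C1 = 9.
R2C2 = 11 − 9 = 2 completes the 11 across.
R3C1 = 18 − 11 = 7 completes the 18 down.
R3C2 = 15 − 7 = 8 completes the 15 across.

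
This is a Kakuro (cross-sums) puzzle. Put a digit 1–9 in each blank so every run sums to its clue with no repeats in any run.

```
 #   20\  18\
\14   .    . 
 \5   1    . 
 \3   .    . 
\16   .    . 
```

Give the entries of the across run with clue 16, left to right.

9 7

3 in 2 cells must be {1,2}; 16 in 2 cells must be {7,9}.
R2C2 = 5 − 1 = 4 completes the 5 across.
Given what's placed, R3C1 must be 2 to fit the 3 across and 20 down.
R3C2 = 3 − 2 = 1 completes the 3 across.
R4C1 = 9: the only remaining digit allowed by both the 16 across and the 20 down.
R4C2 = 16 − 9 = 7 completes the 16 across.
R1C1 = 20 − 12 = 8 completes the 20 down.
R1C2 = 14 − 8 = 6 completes the 14 across.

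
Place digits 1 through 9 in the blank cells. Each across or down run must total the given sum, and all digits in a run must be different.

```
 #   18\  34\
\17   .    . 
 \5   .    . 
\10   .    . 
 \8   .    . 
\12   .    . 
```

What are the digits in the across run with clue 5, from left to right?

1, 4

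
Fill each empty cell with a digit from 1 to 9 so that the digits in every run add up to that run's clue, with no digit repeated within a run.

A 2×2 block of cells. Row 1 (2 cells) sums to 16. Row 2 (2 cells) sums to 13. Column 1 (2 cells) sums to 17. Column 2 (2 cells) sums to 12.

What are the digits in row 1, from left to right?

9 7

16 in 2 cells must be {7,9}; 17 in 2 cells must be {8,9}.
The 16 across and the 17 down share only 9, so (1,1) = 9.
(1,2) = 16 − 9 = 7 completes the 16 across.
(2,1) = 17 − 9 = 8 completes the 17 down.
(2,2) = 13 − 8 = 5 completes the 13 across.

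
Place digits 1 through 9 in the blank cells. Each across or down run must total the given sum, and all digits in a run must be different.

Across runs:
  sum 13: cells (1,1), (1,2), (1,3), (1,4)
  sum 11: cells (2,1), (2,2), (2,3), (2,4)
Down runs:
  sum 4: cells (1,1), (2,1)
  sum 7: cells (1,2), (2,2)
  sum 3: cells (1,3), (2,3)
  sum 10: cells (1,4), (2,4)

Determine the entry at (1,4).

11 in 4 cells must be {1,2,3,5}; 4 in 2 cells must be {1,3}; 3 in 2 cells must be {1,2}.
Nothing is forced directly, so branch on (1,1), whose candidates are 1 or 3. If (1,1) = 1: that forces (1,3) = 2, (2,1) = 3, (2,3) = 1, (2,4) = 2, after which (1,4) would have to be in {3,4,6,7} for the 13 across but in {8} for the 10 down — contradiction. So (1,1) = 3.
(2,1) = 4 − 3 = 1 completes the 4 down.
Given what's placed, (2,3) must be 2 to fit the 11 across and 3 down.
(2,4) = 3: the only remaining digit allowed by both the 11 across and the 10 down.
(1,3) = 3 − 2 = 1 completes the 3 down.
(1,4) = 10 − 3 = 7 completes the 10 down.

7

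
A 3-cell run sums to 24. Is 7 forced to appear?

The only way to make 24 from 3 distinct digits is {7,8,9}, which contains 7.

Yes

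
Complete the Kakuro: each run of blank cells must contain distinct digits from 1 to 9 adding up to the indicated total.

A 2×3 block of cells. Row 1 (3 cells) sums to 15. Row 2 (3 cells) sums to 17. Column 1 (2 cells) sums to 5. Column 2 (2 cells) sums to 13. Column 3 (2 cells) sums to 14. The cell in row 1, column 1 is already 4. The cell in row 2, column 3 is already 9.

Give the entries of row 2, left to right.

1 7 9

(1,3) = 14 − 9 = 5 completes the 14 down.
(2,1) = 5 − 4 = 1 completes the 5 down.
(2,2) = 17 − 10 = 7 completes the 17 across.
(1,2) = 15 − 9 = 6 completes the 15 across.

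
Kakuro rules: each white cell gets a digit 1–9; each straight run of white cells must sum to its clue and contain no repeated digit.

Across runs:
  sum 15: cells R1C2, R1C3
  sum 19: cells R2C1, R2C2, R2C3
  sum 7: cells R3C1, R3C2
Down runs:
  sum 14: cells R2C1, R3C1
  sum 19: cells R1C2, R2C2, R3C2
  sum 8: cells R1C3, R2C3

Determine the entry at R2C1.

9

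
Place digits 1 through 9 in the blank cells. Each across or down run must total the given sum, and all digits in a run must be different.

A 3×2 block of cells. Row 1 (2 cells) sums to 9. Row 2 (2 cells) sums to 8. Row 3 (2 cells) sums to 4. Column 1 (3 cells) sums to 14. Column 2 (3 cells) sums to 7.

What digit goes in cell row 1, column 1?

5

4 in 2 cells must be {1,3}; 7 in 3 cells must be {1,2,4}.
The 4 across and the 7 down share only 1, so (3,2) = 1.
Given what's placed, (2,2) must be 2 to fit the 8 across and 7 down.
(3,1) = 4 − 1 = 3 completes the 4 across.
(1,2) = 7 − 3 = 4 completes the 7 down.
(2,1) = 8 − 2 = 6 completes the 8 across.
(1,1) = 9 − 4 = 5 completes the 9 across.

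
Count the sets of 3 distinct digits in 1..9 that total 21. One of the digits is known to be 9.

2

3 distinct digits from 1–9 sum between 6 and 24.
Keeping only sets containing 9.
Enumerating: {4,8,9}, {5,7,9}.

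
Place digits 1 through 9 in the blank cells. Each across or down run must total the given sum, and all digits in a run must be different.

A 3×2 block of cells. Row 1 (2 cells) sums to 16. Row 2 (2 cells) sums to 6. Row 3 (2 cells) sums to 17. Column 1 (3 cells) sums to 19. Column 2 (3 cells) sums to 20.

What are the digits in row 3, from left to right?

8 9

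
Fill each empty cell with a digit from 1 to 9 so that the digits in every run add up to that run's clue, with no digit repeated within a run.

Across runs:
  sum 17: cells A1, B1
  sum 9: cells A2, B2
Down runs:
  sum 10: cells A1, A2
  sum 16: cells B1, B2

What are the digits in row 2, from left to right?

2 7

17 in 2 cells must be {8,9}; 16 in 2 cells must be {7,9}.
The 17 across and the 16 down share only 9, so B1 = 9.
B2 = 16 − 9 = 7 completes the 16 down.
A1 = 17 − 9 = 8 completes the 17 across.
A2 = 9 − 7 = 2 completes the 9 across.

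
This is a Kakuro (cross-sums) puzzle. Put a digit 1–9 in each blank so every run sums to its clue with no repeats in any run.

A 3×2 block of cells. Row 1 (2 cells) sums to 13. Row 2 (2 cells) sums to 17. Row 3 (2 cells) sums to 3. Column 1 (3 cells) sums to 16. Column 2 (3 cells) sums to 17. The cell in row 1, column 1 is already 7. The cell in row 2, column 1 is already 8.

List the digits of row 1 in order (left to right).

17 in 2 cells must be {8,9}; 3 in 2 cells must be {1,2}.
(1,2) = 13 − 7 = 6 completes the 13 across.
(2,2) = 17 − 8 = 9 completes the 17 across.
(3,1) = 16 − 15 = 1 completes the 16 down.
(3,2) = 3 − 1 = 2 completes the 3 across.

7 6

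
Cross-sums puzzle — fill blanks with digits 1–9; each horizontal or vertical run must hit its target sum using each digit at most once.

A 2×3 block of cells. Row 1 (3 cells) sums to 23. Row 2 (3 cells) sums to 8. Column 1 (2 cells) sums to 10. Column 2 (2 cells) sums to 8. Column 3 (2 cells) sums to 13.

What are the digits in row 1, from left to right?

9 6 8

23 in 3 cells must be {6,8,9}.
The 23 across and the 8 down share only 6, so (1,2) = 6.
(2,2) = 8 − 6 = 2 completes the 8 down.
Given what's placed, (2,3) must be 5 to fit the 8 across and 13 down.
(1,3) = 13 − 5 = 8 completes the 13 down.
(2,1) = 8 − 7 = 1 completes the 8 across.
(1,1) = 23 − 14 = 9 completes the 23 across.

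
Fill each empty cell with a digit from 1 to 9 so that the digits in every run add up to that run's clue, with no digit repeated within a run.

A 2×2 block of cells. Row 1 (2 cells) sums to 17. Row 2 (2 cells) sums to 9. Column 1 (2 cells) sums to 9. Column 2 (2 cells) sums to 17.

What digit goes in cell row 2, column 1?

1

17 in 2 cells must be {8,9}.
The 17 across and the 9 down share only 8, so (1,1) = 8.
(1,2) = 17 − 8 = 9 completes the 17 across.
(2,1) = 9 − 8 = 1 completes the 9 down.
(2,2) = 9 − 1 = 8 completes the 9 across.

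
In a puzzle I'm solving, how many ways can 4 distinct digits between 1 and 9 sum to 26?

5

4 distinct digits from 1–9 sum between 10 and 30.
Enumerating: {2,7,8,9}, {3,6,8,9}, {4,5,8,9}, {4,6,7,9}, {5,6,7,8}.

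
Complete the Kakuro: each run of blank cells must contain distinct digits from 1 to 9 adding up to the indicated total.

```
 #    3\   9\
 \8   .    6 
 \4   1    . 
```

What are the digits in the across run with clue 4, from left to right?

1 3

4 in 2 cells must be {1,3}; 3 in 2 cells must be {1,2}.
R1C1 = 8 − 6 = 2 completes the 8 across.
R2C2 = 4 − 1 = 3 completes the 4 across.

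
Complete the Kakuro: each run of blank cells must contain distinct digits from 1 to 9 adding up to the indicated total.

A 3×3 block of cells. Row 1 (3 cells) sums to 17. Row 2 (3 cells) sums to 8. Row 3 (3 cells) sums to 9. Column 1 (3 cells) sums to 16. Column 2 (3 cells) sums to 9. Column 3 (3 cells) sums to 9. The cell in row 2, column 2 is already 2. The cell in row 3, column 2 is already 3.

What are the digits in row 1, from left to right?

7 4 6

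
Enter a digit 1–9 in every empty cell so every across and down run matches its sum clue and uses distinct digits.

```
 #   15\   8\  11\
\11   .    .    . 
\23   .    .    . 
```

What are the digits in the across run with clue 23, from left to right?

9, 6, 8

23 in 3 cells must be {6,8,9}.
The 23 across and the 8 down share only 6, so R2C2 = 6.
R1C2 = 8 − 6 = 2 completes the 8 down.
Nothing is forced directly, so branch on R1C1, whose candidates are 6 or 8. If R1C1 = 8: then R1C3 would have to be in {1} for the 11 across but in {2,3,4,5,6,7,8,9} for the 11 down — contradiction. So R1C1 = 6.
R1C3 = 11 − 8 = 3 completes the 11 across.
R2C1 = 15 − 6 = 9 completes the 15 down.
R2C3 = 23 − 15 = 8 completes the 23 across.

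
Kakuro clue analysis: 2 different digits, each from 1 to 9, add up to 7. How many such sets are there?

2 distinct digits from 1–9 sum between 3 and 17.
Enumerating: {1,6}, {2,5}, {3,4}.

3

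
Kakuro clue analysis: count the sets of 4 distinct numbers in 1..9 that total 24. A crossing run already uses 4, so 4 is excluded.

4 distinct digits from 1–9 sum between 10 and 30.
Dropping sets that contain 4.
Enumerating: {1,6,8,9}, {2,5,8,9}, {2,6,7,9}, {3,5,7,9}, {3,6,7,8}.

5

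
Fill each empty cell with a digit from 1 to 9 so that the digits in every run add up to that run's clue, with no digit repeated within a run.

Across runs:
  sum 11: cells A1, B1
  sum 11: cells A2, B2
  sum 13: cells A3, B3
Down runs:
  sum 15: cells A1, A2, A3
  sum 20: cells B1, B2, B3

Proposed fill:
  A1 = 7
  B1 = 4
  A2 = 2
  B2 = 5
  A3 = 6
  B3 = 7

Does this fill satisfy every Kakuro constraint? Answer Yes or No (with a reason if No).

No — the down run B1–B3 sums to 16, not 20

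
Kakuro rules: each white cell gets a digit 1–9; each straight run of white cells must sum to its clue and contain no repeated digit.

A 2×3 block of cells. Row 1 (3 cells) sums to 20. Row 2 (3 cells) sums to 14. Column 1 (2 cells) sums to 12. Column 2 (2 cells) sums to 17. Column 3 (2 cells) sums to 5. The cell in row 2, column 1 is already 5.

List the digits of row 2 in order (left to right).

17 in 2 cells must be {8,9}.
(1,1) = 12 − 5 = 7 completes the 12 down.
Given what's placed, (1,3) must be 4 to fit the 20 across and 5 down.
(2,2) = 8: the only remaining digit allowed by both the 14 across and the 17 down.
(2,3) = 14 − 13 = 1 completes the 14 across.
(1,2) = 20 − 11 = 9 completes the 20 across.

5 8 1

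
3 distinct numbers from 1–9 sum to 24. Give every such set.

{7,8,9}

3 distinct digits from 1–9 sum between 6 and 24.
Only one set works: {7,8,9}.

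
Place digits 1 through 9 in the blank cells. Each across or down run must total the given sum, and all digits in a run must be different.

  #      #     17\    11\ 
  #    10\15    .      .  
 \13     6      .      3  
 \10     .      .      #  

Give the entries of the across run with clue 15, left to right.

7 8

R1C3 = 11 − 3 = 8 completes the 11 down.
R2C2 = 13 − 9 = 4 completes the 13 across.
R3C1 = 10 − 6 = 4 completes the 10 down.
R3C2 = 10 − 4 = 6 completes the 10 across.
R1C2 = 15 − 8 = 7 completes the 15 across.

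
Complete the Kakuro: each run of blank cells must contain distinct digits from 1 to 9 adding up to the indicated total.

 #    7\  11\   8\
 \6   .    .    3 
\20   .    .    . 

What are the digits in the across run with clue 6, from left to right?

1 2 3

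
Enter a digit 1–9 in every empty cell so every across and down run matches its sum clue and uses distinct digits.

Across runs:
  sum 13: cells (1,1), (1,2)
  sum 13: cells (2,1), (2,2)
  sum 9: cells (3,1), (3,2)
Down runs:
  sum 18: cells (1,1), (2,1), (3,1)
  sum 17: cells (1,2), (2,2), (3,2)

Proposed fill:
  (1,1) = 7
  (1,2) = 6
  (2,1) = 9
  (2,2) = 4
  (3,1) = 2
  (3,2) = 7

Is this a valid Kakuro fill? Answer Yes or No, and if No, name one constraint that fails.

Yes

Across: 7+6=13; 9+4=13; 2+7=9. Down: 7+9+2=18; 6+4+7=17. No digit repeats within any run.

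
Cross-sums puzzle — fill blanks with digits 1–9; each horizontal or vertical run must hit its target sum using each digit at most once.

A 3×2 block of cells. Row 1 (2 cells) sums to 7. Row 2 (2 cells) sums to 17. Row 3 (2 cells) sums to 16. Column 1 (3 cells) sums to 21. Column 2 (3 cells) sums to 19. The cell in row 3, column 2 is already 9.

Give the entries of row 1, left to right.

5, 2

17 in 2 cells must be {8,9}; 16 in 2 cells must be {7,9}.
(2,2) = 8: the only remaining digit allowed by both the 17 across and the 19 down.
(3,1) = 16 − 9 = 7 completes the 16 across.
(1,2) = 19 − 17 = 2 completes the 19 down.
(2,1) = 17 − 8 = 9 completes the 17 across.
(1,1) = 7 − 2 = 5 completes the 7 across.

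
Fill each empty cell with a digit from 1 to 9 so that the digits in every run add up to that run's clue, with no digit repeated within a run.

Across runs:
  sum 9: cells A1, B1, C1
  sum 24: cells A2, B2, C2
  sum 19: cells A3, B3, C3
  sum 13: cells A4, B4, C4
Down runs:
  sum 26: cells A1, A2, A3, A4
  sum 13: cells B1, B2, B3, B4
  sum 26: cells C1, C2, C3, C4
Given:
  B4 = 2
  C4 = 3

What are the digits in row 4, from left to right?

24 in 3 cells must be {7,8,9}.
Given what's placed, C1 must be 6 to fit the 9 across and 26 down.
Given what's placed, B2 must be 7 to fit the 24 across and 13 down.
Given what's placed, B3 must be 3 to fit the 19 across and 13 down.
C3 = 9: the only remaining digit allowed by both the 19 across and the 26 down.
A4 = 13 − 5 = 8 completes the 13 across.

8, 2, 3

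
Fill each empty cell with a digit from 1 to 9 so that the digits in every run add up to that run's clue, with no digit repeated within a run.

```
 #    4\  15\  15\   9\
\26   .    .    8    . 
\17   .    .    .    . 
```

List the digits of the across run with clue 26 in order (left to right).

4 in 2 cells must be {1,3}.
Given what's placed, R1C1 must be 3 to fit the 26 across and 4 down.
Given what's placed, R1C4 must be 6 to fit the 26 across and 9 down.
R2C1 = 4 − 3 = 1 completes the 4 down.
R2C3 = 15 − 8 = 7 completes the 15 down.
R2C4 = 9 − 6 = 3 completes the 9 down.
R1C2 = 26 − 17 = 9 completes the 26 across.
R2C2 = 17 − 11 = 6 completes the 17 across.

3 9 8 6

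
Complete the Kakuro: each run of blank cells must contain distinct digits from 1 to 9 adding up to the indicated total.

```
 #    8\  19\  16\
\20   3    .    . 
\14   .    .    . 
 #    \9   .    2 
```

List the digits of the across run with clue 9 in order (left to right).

R2C1 = 8 − 3 = 5 completes the 8 down.
R3C2 = 9 − 2 = 7 completes the 9 across.
Nothing is forced directly, so branch on R2C2, whose candidates are 3 or 8. If R2C2 = 8: then R1C2 would have to be in {8,9} for the 20 across but in {4} for the 19 down — contradiction. So R2C2 = 3.
R1C2 = 19 − 10 = 9 completes the 19 down.
R1C3 = 20 − 12 = 8 completes the 20 across.
R2C3 = 14 − 8 = 6 completes the 14 across.

7 2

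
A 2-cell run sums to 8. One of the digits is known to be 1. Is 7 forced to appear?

Yes

The only way to make 8 from 2 distinct digits under that restriction is {1,7}, which contains 7.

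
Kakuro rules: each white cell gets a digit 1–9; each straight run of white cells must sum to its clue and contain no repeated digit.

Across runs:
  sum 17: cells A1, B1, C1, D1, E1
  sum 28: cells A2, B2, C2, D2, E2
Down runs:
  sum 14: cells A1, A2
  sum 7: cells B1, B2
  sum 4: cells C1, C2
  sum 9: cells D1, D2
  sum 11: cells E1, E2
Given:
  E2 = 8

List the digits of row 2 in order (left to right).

4 in 2 cells must be {1,3}.
E1 = 11 − 8 = 3 completes the 11 down.
C1 = 1: the only remaining digit allowed by both the 17 across and the 4 down.
C2 = 4 − 1 = 3 completes the 4 down.
No cell is forced outright now. A1 can only be 5 or 6 (the digits allowed by both its 17 across and its 14 down). If A1 = 6: then A2 would have to be in {1,2,4,6,7,9} for the 28 across but in {8} for the 14 down — contradiction. So A1 = 5.
A2 = 14 − 5 = 9 completes the 14 down.
Nothing is forced directly, so branch on B1, whose candidates are 2 or 6. If B1 = 2: that forces D1 = 6, after which B2 would have to be in {1,2,6,7} for the 28 across but in {5} for the 7 down — contradiction. So B1 = 6.
D1 = 17 − 15 = 2 completes the 17 across.
B2 = 7 − 6 = 1 completes the 7 down.
D2 = 28 − 21 = 7 completes the 28 across.

9, 1, 3, 7, 8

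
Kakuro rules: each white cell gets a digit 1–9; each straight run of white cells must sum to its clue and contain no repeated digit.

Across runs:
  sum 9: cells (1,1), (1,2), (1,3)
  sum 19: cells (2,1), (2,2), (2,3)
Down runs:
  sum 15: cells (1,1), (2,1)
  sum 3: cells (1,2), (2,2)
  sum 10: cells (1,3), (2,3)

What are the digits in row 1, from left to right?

6 1 2

3 in 2 cells must be {1,2}.
The 9 across and the 15 down share only 6, so (1,1) = 6.
(2,1) = 15 − 6 = 9 completes the 15 down.
Given what's placed, (2,2) must be 2 to fit the 19 across and 3 down.
(2,3) = 19 − 11 = 8 completes the 19 across.
(1,2) = 3 − 2 = 1 completes the 3 down.
(1,3) = 9 − 7 = 2 completes the 9 across.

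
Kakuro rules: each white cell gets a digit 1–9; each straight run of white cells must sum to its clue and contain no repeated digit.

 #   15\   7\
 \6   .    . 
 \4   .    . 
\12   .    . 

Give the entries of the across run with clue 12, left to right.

4 in 2 cells must be {1,3}; 7 in 3 cells must be {1,2,4}.
The 4 across and the 7 down share only 1, so R2C2 = 1.
Given what's placed, R3C2 must be 4 to fit the 12 across and 7 down.
R1C2 = 7 − 5 = 2 completes the 7 down.
R2C1 = 4 − 1 = 3 completes the 4 across.
R3C1 = 12 − 4 = 8 completes the 12 across.
R1C1 = 6 − 2 = 4 completes the 6 across.

8, 4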